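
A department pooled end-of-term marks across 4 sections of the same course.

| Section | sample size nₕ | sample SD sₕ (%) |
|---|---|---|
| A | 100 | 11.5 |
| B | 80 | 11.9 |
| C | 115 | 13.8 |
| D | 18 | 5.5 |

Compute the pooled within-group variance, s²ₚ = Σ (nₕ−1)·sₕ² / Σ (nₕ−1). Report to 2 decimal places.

A: (100−1)·11.5² = 99·132.25 = 13092.75
B: (80−1)·11.9² = 79·141.61 = 11187.19
C: (115−1)·13.8² = 114·190.44 = 21710.16
D: (18−1)·5.5² = 17·30.25 = 514.25
Numerator = 46504.35; denominator = Σ(nₕ−1) = 309.
s²ₚ = 46504.35/309 = 150.4995... → 150.50.

150.50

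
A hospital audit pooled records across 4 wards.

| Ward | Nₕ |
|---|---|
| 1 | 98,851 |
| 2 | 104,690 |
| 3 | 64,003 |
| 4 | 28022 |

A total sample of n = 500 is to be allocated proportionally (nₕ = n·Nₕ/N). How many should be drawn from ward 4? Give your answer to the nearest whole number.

47

N = 98851 + 104690 + 64003 + 28022 = 295566.
n_4 = 500·28022/295566 = 47.404... → 47.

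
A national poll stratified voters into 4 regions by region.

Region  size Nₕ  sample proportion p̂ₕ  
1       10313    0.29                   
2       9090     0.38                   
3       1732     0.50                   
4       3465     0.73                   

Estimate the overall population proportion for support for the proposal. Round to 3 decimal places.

0.400

Wₕ = Nₕ/N with N = 24600: 0.4192, 0.3695, 0.0704, 0.1409.
p̂_st = 0.4192·0.29 + 0.3695·0.38 + 0.0704·0.50 + 0.1409·0.73 ≈ 0.40002... → 0.400.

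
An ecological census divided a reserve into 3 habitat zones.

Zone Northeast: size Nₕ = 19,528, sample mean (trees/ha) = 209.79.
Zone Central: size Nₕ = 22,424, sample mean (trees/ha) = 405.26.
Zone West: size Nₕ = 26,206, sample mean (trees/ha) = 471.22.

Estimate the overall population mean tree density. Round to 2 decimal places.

x̄_st = (Σ Nₕx̄ₕ) / (Σ Nₕ) = (19528·209.79 + 22424·405.26 + 26206·471.22) / 68158
= 25533120.68 / 68158 = 374.6166... → 374.62.

374.62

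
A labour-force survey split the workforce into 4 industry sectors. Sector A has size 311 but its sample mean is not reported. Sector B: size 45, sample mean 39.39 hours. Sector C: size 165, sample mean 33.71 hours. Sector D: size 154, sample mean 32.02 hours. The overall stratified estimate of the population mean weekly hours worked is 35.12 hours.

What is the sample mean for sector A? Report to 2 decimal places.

Σ Nₕx̄ₕ = N·μ, so 311·x̄_A = 675·35.12 − (45·39.39 + 165·33.71 + 154·32.02).
= 23706 − 12265.78 = 11440.22.
x̄_A = 11440.22 / 311 = 36.7853... → 36.79.

36.79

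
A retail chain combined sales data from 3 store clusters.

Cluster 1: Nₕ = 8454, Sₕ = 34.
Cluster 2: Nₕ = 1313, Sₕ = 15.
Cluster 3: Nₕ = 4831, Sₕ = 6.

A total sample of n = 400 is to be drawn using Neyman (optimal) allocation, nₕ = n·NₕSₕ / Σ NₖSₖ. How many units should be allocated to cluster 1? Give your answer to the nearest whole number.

342

Σ NₕSₕ = 8454·34 + 1313·15 + 4831·6 = 336117.
Share for 1: 287436/336117 = 0.85517.
n_1 = 400 × 0.85517 = 342.067... → 342.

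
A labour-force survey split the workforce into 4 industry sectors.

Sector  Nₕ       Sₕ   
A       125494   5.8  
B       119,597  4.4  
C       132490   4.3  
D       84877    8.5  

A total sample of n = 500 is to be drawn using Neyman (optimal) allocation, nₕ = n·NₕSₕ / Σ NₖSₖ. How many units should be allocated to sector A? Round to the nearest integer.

143

Σ NₕSₕ = 125494·5.8 + 119597·4.4 + 132490·4.3 + 84877·8.5 = 2545253.5.
Share for A: 727865.2/2545253.5 = 0.28597.
n_A = 500 × 0.28597 = 142.985... → 143.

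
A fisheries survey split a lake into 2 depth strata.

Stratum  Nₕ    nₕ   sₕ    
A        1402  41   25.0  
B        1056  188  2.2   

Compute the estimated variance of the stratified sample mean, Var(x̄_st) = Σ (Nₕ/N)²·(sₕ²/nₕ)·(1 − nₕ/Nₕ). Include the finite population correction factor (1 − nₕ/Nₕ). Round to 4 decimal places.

4.8183

N = 2458; Wₕ = Nₕ/N.
stratum A: (1402/2458)²·25.0²/41·(1 − 41/1402) = 4.8143598
stratum B: (1056/2458)²·2.2²/188·(1 − 188/1056) = 0.0039058
Sum = 4.8182656 → 4.8183.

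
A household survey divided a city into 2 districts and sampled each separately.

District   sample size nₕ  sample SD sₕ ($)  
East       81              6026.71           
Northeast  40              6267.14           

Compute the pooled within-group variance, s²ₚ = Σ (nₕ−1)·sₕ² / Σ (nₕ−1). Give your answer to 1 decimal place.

East: (81−1)·6026.71² = 80·36321233.4241 = 2905698673.928
Northeast: (40−1)·6267.14² = 39·39277043.7796 = 1531804707.4044
Numerator = 4437503381.3324; denominator = Σ(nₕ−1) = 119.
s²ₚ = 4437503381.3324/119 = 37289944.381... → 37289944.4.

37289944.4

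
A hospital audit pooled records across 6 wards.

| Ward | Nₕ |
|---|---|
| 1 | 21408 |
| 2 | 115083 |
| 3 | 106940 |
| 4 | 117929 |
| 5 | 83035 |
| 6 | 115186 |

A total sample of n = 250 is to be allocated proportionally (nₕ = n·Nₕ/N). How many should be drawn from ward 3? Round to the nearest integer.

48

Share of ward 3 = 106940/559581 = 0.19111.
Allocate 250 × 0.19111 = 47.777... → 48.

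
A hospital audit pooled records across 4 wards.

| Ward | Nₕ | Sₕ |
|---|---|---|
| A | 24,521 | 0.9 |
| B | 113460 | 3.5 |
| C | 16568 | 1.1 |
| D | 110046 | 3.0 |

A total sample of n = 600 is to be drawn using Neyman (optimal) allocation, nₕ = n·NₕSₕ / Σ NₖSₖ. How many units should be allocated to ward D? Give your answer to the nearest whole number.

258

A: NₕSₕ = 24521·0.9 = 22068.9
B: NₕSₕ = 113460·3.5 = 397110
C: NₕSₕ = 16568·1.1 = 18224.8
D: NₕSₕ = 110046·3.0 = 330138
Σ NₕSₕ = 767541.7.
n_D = 600·330138/767541.7 = 258.074... → 258.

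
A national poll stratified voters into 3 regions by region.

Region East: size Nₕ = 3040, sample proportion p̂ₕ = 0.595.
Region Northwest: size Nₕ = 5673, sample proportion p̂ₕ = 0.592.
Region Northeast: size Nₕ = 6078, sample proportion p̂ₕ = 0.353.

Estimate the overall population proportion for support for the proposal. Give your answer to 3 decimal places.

0.494

Wₕ = Nₕ/N with N = 14791: 0.2055, 0.3835, 0.4109.
p̂_st = 0.2055·0.595 + 0.3835·0.592 + 0.4109·0.353 ≈ 0.49441... → 0.494.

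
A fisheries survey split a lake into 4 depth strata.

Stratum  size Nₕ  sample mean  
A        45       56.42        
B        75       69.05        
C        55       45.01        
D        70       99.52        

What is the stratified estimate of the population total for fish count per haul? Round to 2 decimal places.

17159.60

Population total = Σ Nₕ·x̄ₕ (each stratum's size times its mean).
45·56.42 + 75·69.05 + 55·45.01 + 70·99.52 = 2538.9 + 5178.75 + 2475.55 + 6966.4 = 17159.60.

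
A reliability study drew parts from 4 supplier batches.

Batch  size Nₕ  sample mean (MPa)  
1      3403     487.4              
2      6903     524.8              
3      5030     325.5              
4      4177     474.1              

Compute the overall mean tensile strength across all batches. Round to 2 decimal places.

x̄_st = (Σ Nₕx̄ₕ) / (Σ Nₕ) = (3403·487.4 + 6903·524.8 + 5030·325.5 + 4177·474.1) / 19513
= 8898897.3 / 19513 = 456.0497... → 456.05.

456.05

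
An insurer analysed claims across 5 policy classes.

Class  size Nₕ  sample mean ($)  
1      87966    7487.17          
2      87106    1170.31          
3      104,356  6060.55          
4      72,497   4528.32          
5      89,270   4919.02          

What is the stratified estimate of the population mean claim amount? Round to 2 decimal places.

4896.75

N = 441195; weights Wₕ = Nₕ/N = (0.1994, 0.1974, 0.2365, 0.1643, 0.2023).
x̄_st = Σ Wₕ·x̄ₕ = 0.1994·7487.17 + 0.1974·1170.31 + 0.2365·6060.55 + 0.1643·4528.32 + 0.2023·4919.02 ≈ 4896.7525...
→ 4896.75.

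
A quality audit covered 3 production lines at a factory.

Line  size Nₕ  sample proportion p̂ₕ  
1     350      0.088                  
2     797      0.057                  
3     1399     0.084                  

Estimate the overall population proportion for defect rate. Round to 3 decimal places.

N = 350 + 797 + 1399 = 2546.
Overall proportion = Σ (Nₕ/N)·p̂ₕ.
Σ Nₕp̂ₕ = 30.8 + 45.429 + 117.516 = 193.745.
193.745 / 2546 = 0.07610... → 0.076.

0.076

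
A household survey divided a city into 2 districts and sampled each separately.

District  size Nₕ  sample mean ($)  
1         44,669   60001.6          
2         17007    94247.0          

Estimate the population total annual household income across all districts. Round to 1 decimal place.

Population total = Σ Nₕ·x̄ₕ (each stratum's size times its mean).
44669·60001.6 + 17007·94247.0 = 2680211470.4 + 1602858729 = 4283070199.4.

4283070199.4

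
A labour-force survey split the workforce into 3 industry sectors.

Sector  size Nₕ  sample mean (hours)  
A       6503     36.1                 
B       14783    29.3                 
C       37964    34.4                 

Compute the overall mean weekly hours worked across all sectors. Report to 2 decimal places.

N = 6503 + 14783 + 37964 = 59250.
The stratified mean weights each stratum mean by its population share Nₕ/N.
Σ Nₕx̄ₕ = 6503·36.1 + 14783·29.3 + 37964·34.4 = 234758.3 + 433141.9 + 1305961.6 = 1973861.8.
Divide by N: 1973861.8 / 59250 = 33.3141... → 33.31.

33.31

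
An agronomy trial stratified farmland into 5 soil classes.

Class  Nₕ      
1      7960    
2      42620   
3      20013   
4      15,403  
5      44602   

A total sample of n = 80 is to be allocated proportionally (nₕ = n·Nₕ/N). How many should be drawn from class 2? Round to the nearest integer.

N = 7960 + 42620 + 20013 + 15403 + 44602 = 130598.
n_2 = 80·42620/130598 = 26.108... → 26.

26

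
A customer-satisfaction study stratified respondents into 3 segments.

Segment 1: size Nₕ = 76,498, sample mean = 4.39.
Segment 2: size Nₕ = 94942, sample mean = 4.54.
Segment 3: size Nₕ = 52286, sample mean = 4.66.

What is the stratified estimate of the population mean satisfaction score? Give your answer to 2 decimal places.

N = 76498 + 94942 + 52286 = 223726.
The stratified mean weights each stratum mean by its population share Nₕ/N.
Σ Nₕx̄ₕ = 76498·4.39 + 94942·4.54 + 52286·4.66 = 335826.22 + 431036.68 + 243652.76 = 1010515.66.
Divide by N: 1010515.66 / 223726 = 4.5168... → 4.52.

4.52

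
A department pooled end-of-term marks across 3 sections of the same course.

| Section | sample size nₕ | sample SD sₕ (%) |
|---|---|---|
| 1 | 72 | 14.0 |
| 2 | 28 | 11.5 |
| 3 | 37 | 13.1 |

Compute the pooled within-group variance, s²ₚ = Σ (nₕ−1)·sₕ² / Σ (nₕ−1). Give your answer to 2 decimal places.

Degrees of freedom: 71 + 27 + 36 = 134.
Σ(nₕ−1)sₕ² = 71·196 + 27·132.25 + 36·171.61 = 23664.71.
s²ₚ = 23664.71 / 134 = 176.6023... → 176.60.

176.60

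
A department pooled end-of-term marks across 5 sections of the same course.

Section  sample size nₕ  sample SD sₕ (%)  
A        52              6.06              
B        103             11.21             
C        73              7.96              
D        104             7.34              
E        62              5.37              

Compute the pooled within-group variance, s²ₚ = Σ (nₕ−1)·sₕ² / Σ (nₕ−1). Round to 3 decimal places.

A: (52−1)·6.06² = 51·36.7236 = 1872.9036
B: (103−1)·11.21² = 102·125.6641 = 12817.7382
C: (73−1)·7.96² = 72·63.3616 = 4562.0352
D: (104−1)·7.34² = 103·53.8756 = 5549.1868
E: (62−1)·5.37² = 61·28.8369 = 1759.0509
Numerator = 26560.9147; denominator = Σ(nₕ−1) = 389.
s²ₚ = 26560.9147/389 = 68.27999... → 68.280.

68.280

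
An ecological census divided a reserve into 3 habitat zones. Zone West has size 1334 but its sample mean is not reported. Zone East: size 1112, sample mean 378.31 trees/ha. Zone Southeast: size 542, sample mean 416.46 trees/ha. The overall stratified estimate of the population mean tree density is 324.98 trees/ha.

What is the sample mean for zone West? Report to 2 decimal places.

Σ Nₕx̄ₕ = N·μ, so 1334·x̄_West = 2988·324.98 − (1112·378.31 + 542·416.46).
= 971040.24 − 646402.04 = 324638.2.
x̄_West = 324638.2 / 1334 = 243.3570... → 243.36.

243.36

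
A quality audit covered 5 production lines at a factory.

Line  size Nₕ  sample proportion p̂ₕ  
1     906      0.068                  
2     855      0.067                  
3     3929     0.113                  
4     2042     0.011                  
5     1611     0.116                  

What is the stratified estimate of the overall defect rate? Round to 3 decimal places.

N = 906 + 855 + 3929 + 2042 + 1611 = 9343.
Overall proportion = Σ (Nₕ/N)·p̂ₕ.
Σ Nₕp̂ₕ = 61.608 + 57.285 + 443.977 + 22.462 + 186.876 = 772.208.
772.208 / 9343 = 0.08265... → 0.083.

0.083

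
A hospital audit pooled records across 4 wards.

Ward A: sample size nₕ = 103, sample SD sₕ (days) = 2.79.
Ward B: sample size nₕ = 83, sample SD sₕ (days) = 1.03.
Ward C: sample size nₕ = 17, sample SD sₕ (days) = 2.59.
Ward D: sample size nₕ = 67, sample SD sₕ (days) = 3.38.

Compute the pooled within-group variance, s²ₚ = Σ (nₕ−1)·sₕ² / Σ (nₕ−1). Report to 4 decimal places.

Degrees of freedom: 102 + 82 + 16 + 66 = 266.
Σ(nₕ−1)sₕ² = 102·7.7841 + 82·1.0609 + 16·6.7081 + 66·11.4244 = 1742.312.
s²ₚ = 1742.312 / 266 = 6.550045... → 6.5500.

6.5500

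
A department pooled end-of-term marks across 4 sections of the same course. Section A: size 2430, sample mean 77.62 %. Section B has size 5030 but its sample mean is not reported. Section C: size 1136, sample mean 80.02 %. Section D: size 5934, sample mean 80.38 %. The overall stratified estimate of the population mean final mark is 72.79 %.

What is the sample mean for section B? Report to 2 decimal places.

59.87

Σ Nₕx̄ₕ = N·μ, so 5030·x̄_B = 14530·72.79 − (2430·77.62 + 1136·80.02 + 5934·80.38).
= 1057638.7 − 756494.24 = 301144.46.
x̄_B = 301144.46 / 5030 = 59.8697... → 59.87.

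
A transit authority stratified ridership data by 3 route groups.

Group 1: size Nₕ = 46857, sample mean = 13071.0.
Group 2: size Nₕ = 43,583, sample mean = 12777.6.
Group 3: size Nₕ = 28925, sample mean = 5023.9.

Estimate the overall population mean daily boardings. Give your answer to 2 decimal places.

11013.87

N = 119365; weights Wₕ = Nₕ/N = (0.3926, 0.3651, 0.2423).
x̄_st = Σ Wₕ·x̄ₕ = 0.3926·13071.0 + 0.3651·12777.6 + 0.2423·5023.9 ≈ 11013.8675...
→ 11013.87.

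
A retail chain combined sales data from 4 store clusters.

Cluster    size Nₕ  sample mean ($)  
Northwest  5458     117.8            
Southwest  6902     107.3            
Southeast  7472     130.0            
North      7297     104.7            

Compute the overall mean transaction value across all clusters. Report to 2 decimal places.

N = 5458 + 6902 + 7472 + 7297 = 27129.
Overall mean = Σ (Nₕ/N)·x̄ₕ — weight by population share, not a simple average.
Σ Nₕx̄ₕ = 5458·117.8 + 6902·107.3 + 7472·130.0 + 7297·104.7 = 642952.4 + 740584.6 + 971360 + 763995.9 = 3118892.9.
Divide by N: 3118892.9 / 27129 = 114.9653... → 114.97.

114.97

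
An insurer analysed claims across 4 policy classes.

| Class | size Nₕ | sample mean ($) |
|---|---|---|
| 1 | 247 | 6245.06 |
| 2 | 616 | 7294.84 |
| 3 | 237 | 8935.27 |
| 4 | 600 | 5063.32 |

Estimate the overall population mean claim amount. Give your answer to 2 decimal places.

N = 247 + 616 + 237 + 600 = 1700.
The stratified mean weights each stratum mean by its population share Nₕ/N.
Σ Nₕx̄ₕ = 247·6245.06 + 616·7294.84 + 237·8935.27 + 600·5063.32 = 1542529.82 + 4493621.44 + 2117658.99 + 3037992 = 11191802.25.
Divide by N: 11191802.25 / 1700 = 6583.4131... → 6583.41.

6583.41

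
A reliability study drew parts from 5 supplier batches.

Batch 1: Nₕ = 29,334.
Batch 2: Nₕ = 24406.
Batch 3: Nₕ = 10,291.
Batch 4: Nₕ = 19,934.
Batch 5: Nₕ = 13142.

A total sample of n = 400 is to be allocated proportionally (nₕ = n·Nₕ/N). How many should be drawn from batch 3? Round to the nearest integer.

N = 29334 + 24406 + 10291 + 19934 + 13142 = 97107.
n_3 = 400·10291/97107 = 42.390... → 42.

42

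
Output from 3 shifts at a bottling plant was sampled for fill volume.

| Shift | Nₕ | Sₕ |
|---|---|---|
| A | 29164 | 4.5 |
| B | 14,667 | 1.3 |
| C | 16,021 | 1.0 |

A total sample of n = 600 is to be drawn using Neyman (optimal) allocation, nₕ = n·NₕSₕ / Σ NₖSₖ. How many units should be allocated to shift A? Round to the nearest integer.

Σ NₕSₕ = 29164·4.5 + 14667·1.3 + 16021·1.0 = 166326.1.
Share for A: 131238/166326.1 = 0.78904.
n_A = 600 × 0.78904 = 473.424... → 473.

473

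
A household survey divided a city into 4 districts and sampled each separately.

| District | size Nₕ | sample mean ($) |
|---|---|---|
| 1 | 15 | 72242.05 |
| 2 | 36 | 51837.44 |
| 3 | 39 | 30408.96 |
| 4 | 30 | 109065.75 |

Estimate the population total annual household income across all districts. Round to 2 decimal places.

1: 15·72242.05 = 1083630.75
2: 36·51837.44 = 1866147.84
3: 39·30408.96 = 1185949.44
4: 30·109065.75 = 3271972.5
τ̂ = Σ Nₕx̄ₕ = 7407700.53.

7407700.53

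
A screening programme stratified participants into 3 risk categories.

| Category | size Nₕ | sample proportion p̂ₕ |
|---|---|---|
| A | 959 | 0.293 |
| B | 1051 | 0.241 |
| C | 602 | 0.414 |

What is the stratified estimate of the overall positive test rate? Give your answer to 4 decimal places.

N = 959 + 1051 + 602 = 2612.
Overall proportion = Σ (Nₕ/N)·p̂ₕ.
Σ Nₕp̂ₕ = 280.987 + 253.291 + 249.228 = 783.506.
783.506 / 2612 = 0.299964... → 0.3000.

0.3000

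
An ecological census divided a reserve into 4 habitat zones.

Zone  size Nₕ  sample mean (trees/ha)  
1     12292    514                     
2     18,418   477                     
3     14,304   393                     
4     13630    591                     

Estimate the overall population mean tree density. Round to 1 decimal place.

490.8

N = 12292 + 18418 + 14304 + 13630 = 58644.
The stratified mean weights each stratum mean by its population share Nₕ/N.
Σ Nₕx̄ₕ = 12292·514 + 18418·477 + 14304·393 + 13630·591 = 6318088 + 8785386 + 5621472 + 8055330 = 28780276.
Divide by N: 28780276 / 58644 = 490.762... → 490.8.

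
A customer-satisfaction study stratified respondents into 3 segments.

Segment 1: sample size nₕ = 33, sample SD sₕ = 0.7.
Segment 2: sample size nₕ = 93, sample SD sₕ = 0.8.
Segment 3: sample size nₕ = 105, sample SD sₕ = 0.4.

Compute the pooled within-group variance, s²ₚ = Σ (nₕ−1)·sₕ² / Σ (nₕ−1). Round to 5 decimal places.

1: (33−1)·0.7² = 32·0.49 = 15.68
2: (93−1)·0.8² = 92·0.64 = 58.88
3: (105−1)·0.4² = 104·0.16 = 16.64
Numerator = 91.2; denominator = Σ(nₕ−1) = 228.
s²ₚ = 91.2/228 = 0.4 → 0.40000.

0.40000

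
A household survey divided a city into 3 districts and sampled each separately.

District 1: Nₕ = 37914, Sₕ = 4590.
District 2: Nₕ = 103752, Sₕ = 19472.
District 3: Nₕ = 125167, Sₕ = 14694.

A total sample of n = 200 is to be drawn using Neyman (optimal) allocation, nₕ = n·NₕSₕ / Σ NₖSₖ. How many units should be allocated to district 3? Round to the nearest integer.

91

1: NₕSₕ = 37914·4590 = 174025260
2: NₕSₕ = 103752·19472 = 2020258944
3: NₕSₕ = 125167·14694 = 1839203898
Σ NₕSₕ = 4033488102.
n_3 = 200·1839203898/4033488102 = 91.197... → 91.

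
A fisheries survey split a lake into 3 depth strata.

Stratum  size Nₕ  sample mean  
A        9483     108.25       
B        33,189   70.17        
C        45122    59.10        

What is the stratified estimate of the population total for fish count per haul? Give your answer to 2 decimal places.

6022117.08

Estimate total by summing Nₕ·x̄ₕ over strata.
9483·108.25 + 33189·70.17 + 45122·59.10 = 1026534.75 + 2328872.13 + 2666710.2 = 6022117.08.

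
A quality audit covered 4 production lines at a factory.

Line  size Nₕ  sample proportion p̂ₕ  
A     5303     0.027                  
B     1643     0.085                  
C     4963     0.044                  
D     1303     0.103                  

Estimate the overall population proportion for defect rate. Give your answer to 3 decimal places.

0.048

N = 5303 + 1643 + 4963 + 1303 = 13212.
Overall proportion = Σ (Nₕ/N)·p̂ₕ.
Σ Nₕp̂ₕ = 143.181 + 139.655 + 218.372 + 134.209 = 635.417.
635.417 / 13212 = 0.04809... → 0.048.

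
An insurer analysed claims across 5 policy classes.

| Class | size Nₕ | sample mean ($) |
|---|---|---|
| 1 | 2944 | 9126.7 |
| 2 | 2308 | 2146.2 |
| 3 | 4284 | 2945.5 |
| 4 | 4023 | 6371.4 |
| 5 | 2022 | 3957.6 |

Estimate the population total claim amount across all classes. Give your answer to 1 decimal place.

1: 2944·9126.7 = 26869004.8
2: 2308·2146.2 = 4953429.6
3: 4284·2945.5 = 12618522
4: 4023·6371.4 = 25632142.2
5: 2022·3957.6 = 8002267.2
τ̂ = Σ Nₕx̄ₕ = 78075365.8.

78075365.8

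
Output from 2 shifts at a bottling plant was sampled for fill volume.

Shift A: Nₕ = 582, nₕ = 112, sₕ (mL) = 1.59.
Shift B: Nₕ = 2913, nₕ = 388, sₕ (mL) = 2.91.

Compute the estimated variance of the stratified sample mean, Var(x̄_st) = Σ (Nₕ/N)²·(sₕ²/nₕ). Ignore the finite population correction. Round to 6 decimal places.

0.015787

N = 3495. Term for each stratum: Wₕ²sₕ²/nₕ.
Var(x̄_st) = 0.000625933 + 0.015161454 = 0.015787387 → 0.015787.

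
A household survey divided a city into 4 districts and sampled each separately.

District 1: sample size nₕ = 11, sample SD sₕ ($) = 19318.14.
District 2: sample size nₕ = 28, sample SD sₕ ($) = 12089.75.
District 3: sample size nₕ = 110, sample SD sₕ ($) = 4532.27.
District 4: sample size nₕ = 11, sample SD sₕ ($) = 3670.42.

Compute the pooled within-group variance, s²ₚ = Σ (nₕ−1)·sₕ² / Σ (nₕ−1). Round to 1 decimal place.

64436032.2

1: (11−1)·19318.14² = 10·373190533.0596 = 3731905330.596
2: (28−1)·12089.75² = 27·146162055.0625 = 3946375486.6875
3: (110−1)·4532.27² = 109·20541471.3529 = 2239020377.4661
4: (11−1)·3670.42² = 10·13471982.9764 = 134719829.764
Numerator = 10052021024.5136; denominator = Σ(nₕ−1) = 156.
s²ₚ = 10052021024.5136/156 = 64436032.208... → 64436032.2.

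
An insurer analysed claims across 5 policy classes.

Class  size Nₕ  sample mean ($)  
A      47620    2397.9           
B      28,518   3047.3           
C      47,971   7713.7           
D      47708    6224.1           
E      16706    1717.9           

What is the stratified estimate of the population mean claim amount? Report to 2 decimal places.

N = 188523; weights Wₕ = Nₕ/N = (0.2526, 0.1513, 0.2545, 0.2531, 0.0886).
x̄_st = Σ Wₕ·x̄ₕ = 0.2526·2397.9 + 0.1513·3047.3 + 0.2545·7713.7 + 0.2531·6224.1 + 0.0886·1717.9 ≈ 4756.7851...
→ 4756.79.

4756.79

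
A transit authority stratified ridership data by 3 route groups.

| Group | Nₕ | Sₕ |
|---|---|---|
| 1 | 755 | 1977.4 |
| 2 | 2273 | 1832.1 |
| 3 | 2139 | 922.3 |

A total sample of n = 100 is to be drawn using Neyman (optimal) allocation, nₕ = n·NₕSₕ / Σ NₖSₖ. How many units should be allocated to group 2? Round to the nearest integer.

Σ NₕSₕ = 755·1977.4 + 2273·1832.1 + 2139·922.3 = 7630100.
Share for 2: 4164363.3/7630100 = 0.54578.
n_2 = 100 × 0.54578 = 54.578... → 55.

55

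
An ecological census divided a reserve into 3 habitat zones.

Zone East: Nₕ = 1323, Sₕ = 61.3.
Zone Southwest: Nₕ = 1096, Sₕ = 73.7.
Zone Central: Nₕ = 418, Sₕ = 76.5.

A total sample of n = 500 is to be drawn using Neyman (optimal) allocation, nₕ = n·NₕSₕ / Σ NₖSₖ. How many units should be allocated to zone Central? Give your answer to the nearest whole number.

Σ NₕSₕ = 1323·61.3 + 1096·73.7 + 418·76.5 = 193852.1.
Share for Central: 31977/193852.1 = 0.16496.
n_Central = 500 × 0.16496 = 82.478... → 82.

82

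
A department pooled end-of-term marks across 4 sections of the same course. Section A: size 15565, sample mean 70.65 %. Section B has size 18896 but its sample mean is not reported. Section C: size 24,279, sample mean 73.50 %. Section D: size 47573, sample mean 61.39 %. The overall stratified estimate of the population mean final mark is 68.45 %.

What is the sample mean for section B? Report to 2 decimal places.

77.92

N = 15565 + 18896 + 24279 + 47573 = 106313.
Overall total = μ·N = 68.45·106313 = 7277124.85.
Subtract the known strata: 15565·70.65 + 24279·73.50 + 47573·61.39 = 5804680.22.
Remaining total for section B: 7277124.85 − 5804680.22 = 1472444.63.
Divide by its size: 1472444.63 / 18896 = 77.9236... → 77.92.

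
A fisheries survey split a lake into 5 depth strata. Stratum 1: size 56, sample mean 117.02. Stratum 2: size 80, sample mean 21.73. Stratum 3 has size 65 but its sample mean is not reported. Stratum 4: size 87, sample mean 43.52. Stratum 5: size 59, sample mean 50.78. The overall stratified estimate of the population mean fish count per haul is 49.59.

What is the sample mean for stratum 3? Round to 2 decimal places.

N = 56 + 80 + 65 + 87 + 59 = 347.
Overall total = μ·N = 49.59·347 = 17207.73.
Subtract the known strata: 56·117.02 + 80·21.73 + 87·43.52 + 59·50.78 = 15073.78.
Remaining total for stratum 3: 17207.73 − 15073.78 = 2133.95.
Divide by its size: 2133.95 / 65 = 32.83 → 32.83.

32.83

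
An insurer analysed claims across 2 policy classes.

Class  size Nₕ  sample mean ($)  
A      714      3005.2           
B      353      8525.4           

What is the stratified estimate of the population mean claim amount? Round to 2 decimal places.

4831.47

x̄_st = (Σ Nₕx̄ₕ) / (Σ Nₕ) = (714·3005.2 + 353·8525.4) / 1067
= 5155179 / 1067 = 4831.4705... → 4831.47.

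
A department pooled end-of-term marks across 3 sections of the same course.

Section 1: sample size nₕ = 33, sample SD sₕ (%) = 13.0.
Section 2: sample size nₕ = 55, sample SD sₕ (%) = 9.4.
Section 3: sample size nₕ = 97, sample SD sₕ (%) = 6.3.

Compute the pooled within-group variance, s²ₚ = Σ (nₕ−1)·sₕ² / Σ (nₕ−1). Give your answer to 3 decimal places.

76.866

Degrees of freedom: 32 + 54 + 96 = 182.
Σ(nₕ−1)sₕ² = 32·169 + 54·88.36 + 96·39.69 = 13989.68.
s²ₚ = 13989.68 / 182 = 76.86637... → 76.866.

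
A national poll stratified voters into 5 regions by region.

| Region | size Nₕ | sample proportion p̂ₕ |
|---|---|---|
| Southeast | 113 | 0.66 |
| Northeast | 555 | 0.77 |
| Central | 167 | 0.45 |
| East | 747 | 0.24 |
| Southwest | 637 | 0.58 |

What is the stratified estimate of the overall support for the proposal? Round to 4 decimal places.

Wₕ = Nₕ/N with N = 2219: 0.0509, 0.2501, 0.0753, 0.3366, 0.2871.
p̂_st = 0.0509·0.66 + 0.2501·0.77 + 0.0753·0.45 + 0.3366·0.24 + 0.2871·0.58 ≈ 0.507355... → 0.5074.

0.5074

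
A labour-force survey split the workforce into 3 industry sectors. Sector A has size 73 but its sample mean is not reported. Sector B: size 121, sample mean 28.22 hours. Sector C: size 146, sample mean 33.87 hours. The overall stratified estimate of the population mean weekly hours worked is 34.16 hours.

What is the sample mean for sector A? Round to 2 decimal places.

44.59

Σ Nₕx̄ₕ = N·μ, so 73·x̄_A = 340·34.16 − (121·28.22 + 146·33.87).
= 11614.4 − 8359.64 = 3254.76.
x̄_A = 3254.76 / 73 = 44.5858... → 44.59.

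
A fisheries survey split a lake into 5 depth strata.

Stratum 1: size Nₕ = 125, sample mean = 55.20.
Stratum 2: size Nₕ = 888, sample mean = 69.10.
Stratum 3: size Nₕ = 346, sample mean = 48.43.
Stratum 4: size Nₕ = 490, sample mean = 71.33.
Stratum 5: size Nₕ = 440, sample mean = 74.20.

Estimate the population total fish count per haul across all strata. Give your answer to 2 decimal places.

152617.28

Estimate total by summing Nₕ·x̄ₕ over strata.
125·55.20 + 888·69.10 + 346·48.43 + 490·71.33 + 440·74.20 = 6900 + 61360.8 + 16756.78 + 34951.7 + 32648 = 152617.28.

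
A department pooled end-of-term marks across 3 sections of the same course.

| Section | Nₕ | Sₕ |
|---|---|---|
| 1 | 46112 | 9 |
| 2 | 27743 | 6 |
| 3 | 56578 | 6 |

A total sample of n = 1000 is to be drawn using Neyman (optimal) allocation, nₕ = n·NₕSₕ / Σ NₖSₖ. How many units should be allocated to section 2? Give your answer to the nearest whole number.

1: NₕSₕ = 46112·9 = 415008
2: NₕSₕ = 27743·6 = 166458
3: NₕSₕ = 56578·6 = 339468
Σ NₕSₕ = 920934.
n_2 = 1000·166458/920934 = 180.749... → 181.

181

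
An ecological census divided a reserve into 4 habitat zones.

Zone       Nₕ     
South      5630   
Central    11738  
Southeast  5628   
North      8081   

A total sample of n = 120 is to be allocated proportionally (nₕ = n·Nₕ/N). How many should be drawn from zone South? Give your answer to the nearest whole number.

N = 5630 + 11738 + 5628 + 8081 = 31077.
n_South = 120·5630/31077 = 21.740... → 22.

22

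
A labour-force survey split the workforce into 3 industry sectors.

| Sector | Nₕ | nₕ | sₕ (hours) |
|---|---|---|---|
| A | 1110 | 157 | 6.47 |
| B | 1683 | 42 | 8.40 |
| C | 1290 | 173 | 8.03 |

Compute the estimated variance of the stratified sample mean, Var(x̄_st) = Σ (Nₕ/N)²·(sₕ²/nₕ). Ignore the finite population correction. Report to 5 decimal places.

N = 4083. Term for each stratum: Wₕ²sₕ²/nₕ.
Var(x̄_st) = 0.01970589 + 0.28544258 + 0.03720537 = 0.34235384 → 0.34235.

0.34235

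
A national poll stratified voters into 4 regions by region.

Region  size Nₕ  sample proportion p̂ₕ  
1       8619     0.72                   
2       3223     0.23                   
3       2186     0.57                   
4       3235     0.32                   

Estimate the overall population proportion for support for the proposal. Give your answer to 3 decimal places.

0.535

N = 8619 + 3223 + 2186 + 3235 = 17263.
Overall proportion = Σ (Nₕ/N)·p̂ₕ.
Σ Nₕp̂ₕ = 6205.68 + 741.29 + 1246.02 + 1035.2 = 9228.19.
9228.19 / 17263 = 0.53456... → 0.535.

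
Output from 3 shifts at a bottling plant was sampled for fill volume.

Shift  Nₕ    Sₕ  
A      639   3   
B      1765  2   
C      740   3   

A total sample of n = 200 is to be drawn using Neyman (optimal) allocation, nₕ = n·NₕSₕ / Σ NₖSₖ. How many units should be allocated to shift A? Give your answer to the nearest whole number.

A: NₕSₕ = 639·3 = 1917
B: NₕSₕ = 1765·2 = 3530
C: NₕSₕ = 740·3 = 2220
Σ NₕSₕ = 7667.
n_A = 200·1917/7667 = 50.007... → 50.

50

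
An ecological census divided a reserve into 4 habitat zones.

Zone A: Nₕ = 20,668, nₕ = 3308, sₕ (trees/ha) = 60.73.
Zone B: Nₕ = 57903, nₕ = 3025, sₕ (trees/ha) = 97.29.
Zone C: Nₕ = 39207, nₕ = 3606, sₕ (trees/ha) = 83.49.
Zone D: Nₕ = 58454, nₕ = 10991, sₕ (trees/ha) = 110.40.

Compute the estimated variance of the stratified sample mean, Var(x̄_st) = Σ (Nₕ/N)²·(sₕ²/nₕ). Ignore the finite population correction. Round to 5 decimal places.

N = 176232. Term for each stratum: Wₕ²sₕ²/nₕ.
Var(x̄_st) = 0.01533446 + 0.33778753 + 0.09567553 + 0.12200001 = 0.57079754 → 0.57080.

0.57080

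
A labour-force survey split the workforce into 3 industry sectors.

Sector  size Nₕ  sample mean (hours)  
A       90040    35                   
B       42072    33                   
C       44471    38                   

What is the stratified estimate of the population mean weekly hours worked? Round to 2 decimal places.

35.28

x̄_st = (Σ Nₕx̄ₕ) / (Σ Nₕ) = (90040·35 + 42072·33 + 44471·38) / 176583
= 6229674 / 176583 = 35.2790... → 35.28.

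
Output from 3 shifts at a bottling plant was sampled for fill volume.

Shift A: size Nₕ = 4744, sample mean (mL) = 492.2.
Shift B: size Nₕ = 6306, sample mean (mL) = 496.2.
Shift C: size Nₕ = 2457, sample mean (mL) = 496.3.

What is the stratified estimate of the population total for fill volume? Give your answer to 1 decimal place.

6683443.1

Population total = Σ Nₕ·x̄ₕ (each stratum's size times its mean).
4744·492.2 + 6306·496.2 + 2457·496.3 = 2334996.8 + 3129037.2 + 1219409.1 = 6683443.1.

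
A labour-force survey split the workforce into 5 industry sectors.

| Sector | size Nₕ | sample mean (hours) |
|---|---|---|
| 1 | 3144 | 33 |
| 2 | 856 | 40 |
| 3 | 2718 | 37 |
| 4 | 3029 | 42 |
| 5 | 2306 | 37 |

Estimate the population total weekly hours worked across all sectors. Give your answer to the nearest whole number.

451098

1: 3144·33 = 103752
2: 856·40 = 34240
3: 2718·37 = 100566
4: 3029·42 = 127218
5: 2306·37 = 85322
τ̂ = Σ Nₕx̄ₕ = 451098.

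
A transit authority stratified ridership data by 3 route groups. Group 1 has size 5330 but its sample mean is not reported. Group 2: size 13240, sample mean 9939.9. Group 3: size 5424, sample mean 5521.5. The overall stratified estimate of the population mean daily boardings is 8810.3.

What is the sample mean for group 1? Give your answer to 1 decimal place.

9351.1

N = 5330 + 13240 + 5424 = 23994.
Overall total = μ·N = 8810.3·23994 = 211394338.2.
Subtract the known strata: 13240·9939.9 + 5424·5521.5 = 161552892.
Remaining total for group 1: 211394338.2 − 161552892 = 49841446.2.
Divide by its size: 49841446.2 / 5330 = 9351.116... → 9351.1.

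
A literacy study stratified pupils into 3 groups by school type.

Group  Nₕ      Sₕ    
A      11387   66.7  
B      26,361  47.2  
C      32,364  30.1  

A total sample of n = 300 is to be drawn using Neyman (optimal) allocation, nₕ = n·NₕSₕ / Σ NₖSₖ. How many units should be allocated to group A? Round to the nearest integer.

77

A: NₕSₕ = 11387·66.7 = 759512.9
B: NₕSₕ = 26361·47.2 = 1244239.2
C: NₕSₕ = 32364·30.1 = 974156.4
Σ NₕSₕ = 2977908.5.
n_A = 300·759512.9/2977908.5 = 76.515... → 77.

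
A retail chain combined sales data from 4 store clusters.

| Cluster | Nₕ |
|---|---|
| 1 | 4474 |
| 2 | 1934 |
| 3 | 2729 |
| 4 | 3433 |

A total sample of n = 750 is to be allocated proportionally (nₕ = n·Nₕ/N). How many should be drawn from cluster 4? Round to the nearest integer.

205

N = 4474 + 1934 + 2729 + 3433 = 12570.
n_4 = 750·3433/12570 = 204.833... → 205.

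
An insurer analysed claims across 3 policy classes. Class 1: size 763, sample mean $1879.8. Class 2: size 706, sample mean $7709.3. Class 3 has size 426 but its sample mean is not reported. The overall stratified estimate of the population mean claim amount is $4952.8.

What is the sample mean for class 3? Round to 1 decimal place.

5888.5

Σ Nₕx̄ₕ = N·μ, so 426·x̄_3 = 1895·4952.8 − (763·1879.8 + 706·7709.3).
= 9385556 − 6877053.2 = 2508502.8.
x̄_3 = 2508502.8 / 426 = 5888.504... → 5888.5.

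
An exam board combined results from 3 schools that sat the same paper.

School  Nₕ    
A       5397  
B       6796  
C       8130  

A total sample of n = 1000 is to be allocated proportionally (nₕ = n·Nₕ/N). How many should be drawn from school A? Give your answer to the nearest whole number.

266

Share of school A = 5397/20323 = 0.26556.
Allocate 1000 × 0.26556 = 265.561... → 266.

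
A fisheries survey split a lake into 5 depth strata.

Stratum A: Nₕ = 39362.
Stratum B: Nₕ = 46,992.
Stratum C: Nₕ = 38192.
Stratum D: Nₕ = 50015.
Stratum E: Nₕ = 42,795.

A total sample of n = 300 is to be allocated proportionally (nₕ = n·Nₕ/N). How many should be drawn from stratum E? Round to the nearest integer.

59

Share of stratum E = 42795/217356 = 0.19689.
Allocate 300 × 0.19689 = 59.067... → 59.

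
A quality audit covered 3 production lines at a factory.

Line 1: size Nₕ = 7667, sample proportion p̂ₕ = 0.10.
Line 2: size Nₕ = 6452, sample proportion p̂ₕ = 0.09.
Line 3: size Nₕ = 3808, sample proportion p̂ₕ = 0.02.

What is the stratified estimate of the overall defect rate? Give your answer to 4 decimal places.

Wₕ = Nₕ/N with N = 17927: 0.4277, 0.3599, 0.2124.
p̂_st = 0.4277·0.10 + 0.3599·0.09 + 0.2124·0.02 ≈ 0.079408... → 0.0794.

0.0794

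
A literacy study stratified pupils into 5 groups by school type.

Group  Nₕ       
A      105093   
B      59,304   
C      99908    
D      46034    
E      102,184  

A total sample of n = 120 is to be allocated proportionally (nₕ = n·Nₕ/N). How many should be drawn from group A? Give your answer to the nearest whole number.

31

Share of group A = 105093/412523 = 0.25476.
Allocate 120 × 0.25476 = 30.571... → 31.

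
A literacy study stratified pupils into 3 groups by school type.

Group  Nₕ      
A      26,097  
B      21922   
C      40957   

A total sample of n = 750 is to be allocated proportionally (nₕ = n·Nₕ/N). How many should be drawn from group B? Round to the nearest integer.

185

N = 26097 + 21922 + 40957 = 88976.
n_B = 750·21922/88976 = 184.786... → 185.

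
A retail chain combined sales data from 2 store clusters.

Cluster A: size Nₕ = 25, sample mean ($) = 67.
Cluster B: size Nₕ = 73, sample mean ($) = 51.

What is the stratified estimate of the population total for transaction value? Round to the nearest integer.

5398

A: 25·67 = 1675
B: 73·51 = 3723
τ̂ = Σ Nₕx̄ₕ = 5398.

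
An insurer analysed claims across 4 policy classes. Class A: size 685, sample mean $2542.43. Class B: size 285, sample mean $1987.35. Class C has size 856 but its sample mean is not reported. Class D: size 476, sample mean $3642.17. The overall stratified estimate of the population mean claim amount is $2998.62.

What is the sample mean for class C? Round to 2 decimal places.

3342.51

N = 685 + 285 + 856 + 476 = 2302.
Overall total = μ·N = 2998.62·2302 = 6902823.24.
Subtract the known strata: 685·2542.43 + 285·1987.35 + 476·3642.17 = 4041632.22.
Remaining total for class C: 6902823.24 − 4041632.22 = 2861191.02.
Divide by its size: 2861191.02 / 856 = 3342.5129... → 3342.51.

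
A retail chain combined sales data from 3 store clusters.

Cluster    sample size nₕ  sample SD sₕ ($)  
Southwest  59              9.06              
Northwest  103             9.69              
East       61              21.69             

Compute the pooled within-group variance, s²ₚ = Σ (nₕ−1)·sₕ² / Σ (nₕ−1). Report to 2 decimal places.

Southwest: (59−1)·9.06² = 58·82.0836 = 4760.8488
Northwest: (103−1)·9.69² = 102·93.8961 = 9577.4022
East: (61−1)·21.69² = 60·470.4561 = 28227.366
Numerator = 42565.617; denominator = Σ(nₕ−1) = 220.
s²ₚ = 42565.617/220 = 193.4801... → 193.48.

193.48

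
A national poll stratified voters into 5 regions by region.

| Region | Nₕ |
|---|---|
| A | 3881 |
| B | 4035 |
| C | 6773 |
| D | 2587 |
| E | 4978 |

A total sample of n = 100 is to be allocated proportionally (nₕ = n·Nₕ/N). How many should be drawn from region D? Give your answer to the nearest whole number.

Share of region D = 2587/22254 = 0.11625.
Allocate 100 × 0.11625 = 11.625... → 12.

12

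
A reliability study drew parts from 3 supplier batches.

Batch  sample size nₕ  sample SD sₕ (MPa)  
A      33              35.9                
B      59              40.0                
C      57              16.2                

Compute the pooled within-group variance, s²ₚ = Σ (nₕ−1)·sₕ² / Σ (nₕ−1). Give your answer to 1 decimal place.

1018.8

A: (33−1)·35.9² = 32·1288.81 = 41241.92
B: (59−1)·40.0² = 58·1600 = 92800
C: (57−1)·16.2² = 56·262.44 = 14696.64
Numerator = 148738.56; denominator = Σ(nₕ−1) = 146.
s²ₚ = 148738.56/146 = 1018.757... → 1018.8.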